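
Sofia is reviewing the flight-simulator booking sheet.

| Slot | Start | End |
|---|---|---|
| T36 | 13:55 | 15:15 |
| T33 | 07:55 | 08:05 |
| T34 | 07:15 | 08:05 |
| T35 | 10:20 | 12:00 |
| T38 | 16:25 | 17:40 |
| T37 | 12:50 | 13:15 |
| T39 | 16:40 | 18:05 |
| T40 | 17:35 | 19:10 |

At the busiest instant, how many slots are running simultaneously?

3

Sort all start/end points and keep a running count:
07:15 start T34 → 1
07:55 start T33 → 2
08:05 end T33 → 1
08:05 end T34 → 0
10:20 start T35 → 1
12:00 end T35 → 0
12:50 start T37 → 1
13:15 end T37 → 0
13:55 start T36 → 1
15:15 end T36 → 0
16:25 start T38 → 1
16:40 start T39 → 2
17:35 start T40 → 3
17:40 end T38 → 2
18:05 end T39 → 1
19:10 end T40 → 0
Peak is 3, at 17:35 (T38, T39, T40).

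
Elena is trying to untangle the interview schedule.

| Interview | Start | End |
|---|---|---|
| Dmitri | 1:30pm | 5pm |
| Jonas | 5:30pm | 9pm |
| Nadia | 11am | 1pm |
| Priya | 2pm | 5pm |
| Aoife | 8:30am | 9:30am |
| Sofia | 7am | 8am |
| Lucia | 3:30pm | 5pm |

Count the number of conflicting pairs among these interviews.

3

Two intervals overlap when each starts before the other ends.
Sorted by start: Sofia, Aoife, Nadia, Dmitri, Priya, Lucia, Jonas.
Aoife starts after Sofia ends — done with Sofia.
Nadia starts after Aoife ends — done with Aoife.
Dmitri starts after Nadia ends — done with Nadia.
Priya starts before Dmitri ends → Dmitri and Priya overlap.
Lucia starts before Dmitri ends → Dmitri and Lucia overlap.
Jonas starts after Dmitri ends.
Lucia starts before Priya ends → Priya and Lucia overlap.
Jonas starts after Priya ends.
Jonas starts after Lucia ends.
Overlapping pairs: Dmitri & Lucia, Dmitri & Priya, Lucia & Priya — 3 in total.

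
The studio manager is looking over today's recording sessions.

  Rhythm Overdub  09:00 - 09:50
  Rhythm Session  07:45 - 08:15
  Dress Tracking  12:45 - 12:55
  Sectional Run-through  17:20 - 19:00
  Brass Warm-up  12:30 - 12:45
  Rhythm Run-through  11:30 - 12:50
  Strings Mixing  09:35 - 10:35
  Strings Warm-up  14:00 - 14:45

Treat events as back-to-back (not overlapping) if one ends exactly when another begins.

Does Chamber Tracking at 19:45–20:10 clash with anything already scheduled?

No — it doesn't clash with anything

Rhythm Session: ends 08:15 at or before Chamber Tracking starts 19:45 → clear.
Rhythm Overdub: ends 09:50 at or before Chamber Tracking starts 19:45 → clear.
Strings Mixing: ends 10:35 at or before Chamber Tracking starts 19:45 → clear.
Rhythm Run-through: ends 12:50 at or before Chamber Tracking starts 19:45 → clear.
Brass Warm-up: ends 12:45 at or before Chamber Tracking starts 19:45 → clear.
Dress Tracking: ends 12:55 at or before Chamber Tracking starts 19:45 → clear.
Strings Warm-up: ends 14:45 at or before Chamber Tracking starts 19:45 → clear.
Sectional Run-through: ends 19:00 at or before Chamber Tracking starts 19:45 → clear.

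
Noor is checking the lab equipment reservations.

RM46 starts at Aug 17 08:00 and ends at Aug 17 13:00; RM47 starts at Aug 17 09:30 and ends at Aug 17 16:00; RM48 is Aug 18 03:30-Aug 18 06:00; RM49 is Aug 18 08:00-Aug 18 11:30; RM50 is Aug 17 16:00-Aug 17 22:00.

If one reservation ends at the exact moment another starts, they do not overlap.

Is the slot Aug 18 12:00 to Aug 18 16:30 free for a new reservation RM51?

Yes — the slot is free

RM46: ends Aug 17 13:00 at or before RM51 starts Aug 18 12:00 → clear.
RM47: ends Aug 17 16:00 at or before RM51 starts Aug 18 12:00 → clear.
RM50: ends Aug 17 22:00 at or before RM51 starts Aug 18 12:00 → clear.
RM48: ends Aug 18 06:00 at or before RM51 starts Aug 18 12:00 → clear.
RM49: ends Aug 18 11:30 at or before RM51 starts Aug 18 12:00 → clear.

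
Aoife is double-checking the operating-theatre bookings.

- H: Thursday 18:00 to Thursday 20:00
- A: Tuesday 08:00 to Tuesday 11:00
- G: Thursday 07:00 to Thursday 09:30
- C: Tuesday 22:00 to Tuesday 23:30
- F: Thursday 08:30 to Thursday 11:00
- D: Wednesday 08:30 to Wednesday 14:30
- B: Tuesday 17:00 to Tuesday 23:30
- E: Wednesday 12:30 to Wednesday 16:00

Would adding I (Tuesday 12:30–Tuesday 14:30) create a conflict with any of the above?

A: ends Tuesday 11:00 at or before I starts Tuesday 12:30 → clear.
B: starts Tuesday 17:00 at or after I ends Tuesday 14:30 → clear.
C: starts Tuesday 22:00 at or after I ends Tuesday 14:30 → clear.
D: starts Wednesday 08:30 at or after I ends Tuesday 14:30 → clear.
E: starts Wednesday 12:30 at or after I ends Tuesday 14:30 → clear.
G: starts Thursday 07:00 at or after I ends Tuesday 14:30 → clear.
F: starts Thursday 08:30 at or after I ends Tuesday 14:30 → clear.
H: starts Thursday 18:00 at or after I ends Tuesday 14:30 → clear.

No — it doesn't clash with anything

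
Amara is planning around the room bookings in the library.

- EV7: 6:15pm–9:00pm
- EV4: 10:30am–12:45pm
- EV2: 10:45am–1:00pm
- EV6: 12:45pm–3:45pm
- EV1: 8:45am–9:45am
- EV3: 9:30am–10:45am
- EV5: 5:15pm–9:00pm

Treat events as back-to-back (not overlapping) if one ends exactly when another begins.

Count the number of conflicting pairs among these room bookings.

5

Sorted by start: EV1, EV3, EV4, EV2, EV6, EV5, EV7.
EV3 starts before EV1 ends → EV1 and EV3 overlap.
EV4 starts after EV1 ends; EV1 is clear from here.
EV4 starts before EV3 ends → EV3 and EV4 overlap.
EV2 starts exactly when EV3 ends (back-to-back, no overlap); EV3 is clear from here.
EV2 starts before EV4 ends → EV4 and EV2 overlap.
EV6 starts exactly when EV4 ends (back-to-back, no overlap); EV4 is clear from here.
EV6 starts before EV2 ends → EV2 and EV6 overlap.
EV5 starts after EV2 ends; EV2 is clear from here.
EV5 starts after EV6 ends; EV6 is clear from here.
EV7 starts before EV5 ends → EV5 and EV7 overlap.
Overlapping pairs: EV1 & EV3, EV2 & EV4, EV2 & EV6, EV3 & EV4, EV5 & EV7 — 5 in total.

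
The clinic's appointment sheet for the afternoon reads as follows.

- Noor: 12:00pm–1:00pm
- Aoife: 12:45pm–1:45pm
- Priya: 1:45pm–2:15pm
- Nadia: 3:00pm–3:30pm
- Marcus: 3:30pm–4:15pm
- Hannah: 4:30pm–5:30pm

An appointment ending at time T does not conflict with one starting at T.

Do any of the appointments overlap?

Yes

Sorted by start: Noor, Aoife, Priya, Nadia, Marcus, Hannah.
Aoife starts before Noor ends → Noor and Aoife overlap.
That's a conflict, so the schedule is not conflict-free.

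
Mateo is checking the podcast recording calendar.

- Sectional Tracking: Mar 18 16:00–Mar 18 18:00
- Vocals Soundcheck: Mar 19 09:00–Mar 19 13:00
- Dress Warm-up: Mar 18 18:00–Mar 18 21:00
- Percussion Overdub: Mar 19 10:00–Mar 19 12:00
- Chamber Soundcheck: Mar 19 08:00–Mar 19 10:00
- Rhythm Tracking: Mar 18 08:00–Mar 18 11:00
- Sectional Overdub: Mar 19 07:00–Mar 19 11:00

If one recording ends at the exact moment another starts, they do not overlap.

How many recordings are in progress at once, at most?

3

Sort all start/end points and keep a running count:
Mar 18 08:00 start Rhythm Tracking → 1
Mar 18 11:00 end Rhythm Tracking → 0
Mar 18 16:00 start Sectional Tracking → 1
Mar 18 18:00 end Sectional Tracking → 0
Mar 18 18:00 start Dress Warm-up → 1
Mar 18 21:00 end Dress Warm-up → 0
Mar 19 07:00 start Sectional Overdub → 1
Mar 19 08:00 start Chamber Soundcheck → 2
Mar 19 09:00 start Vocals Soundcheck → 3
Mar 19 10:00 end Chamber Soundcheck → 2
Mar 19 10:00 start Percussion Overdub → 3
Mar 19 11:00 end Sectional Overdub → 2
Mar 19 12:00 end Percussion Overdub → 1
Mar 19 13:00 end Vocals Soundcheck → 0
Peak is 3, at Mar 19 09:00 (Chamber Soundcheck, Sectional Overdub, Vocals Soundcheck).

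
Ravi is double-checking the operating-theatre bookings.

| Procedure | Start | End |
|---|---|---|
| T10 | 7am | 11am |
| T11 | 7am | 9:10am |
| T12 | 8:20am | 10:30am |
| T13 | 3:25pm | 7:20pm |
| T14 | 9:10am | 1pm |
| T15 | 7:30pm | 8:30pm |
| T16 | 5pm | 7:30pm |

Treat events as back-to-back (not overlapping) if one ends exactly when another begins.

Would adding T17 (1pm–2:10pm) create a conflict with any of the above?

T10: ends 11am at or before T17 starts 1pm → clear.
T11: ends 9:10am at or before T17 starts 1pm → clear.
T12: ends 10:30am at or before T17 starts 1pm → clear.
T14: ends 1pm at or before T17 starts 1pm → clear.
T13: starts 3:25pm at or after T17 ends 2:10pm → clear.
T16: starts 5pm at or after T17 ends 2:10pm → clear.
T15: starts 7:30pm at or after T17 ends 2:10pm → clear.

No — it doesn't clash with anything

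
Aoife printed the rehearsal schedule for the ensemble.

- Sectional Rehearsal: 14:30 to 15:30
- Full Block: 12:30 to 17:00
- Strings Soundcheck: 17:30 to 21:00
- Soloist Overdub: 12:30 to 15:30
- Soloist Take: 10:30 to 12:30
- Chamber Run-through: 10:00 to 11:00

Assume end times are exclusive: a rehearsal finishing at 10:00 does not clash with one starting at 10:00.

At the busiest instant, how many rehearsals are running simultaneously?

3

Sort all start/end points and keep a running count:
10:00 start Chamber Run-through → 1
10:30 start Soloist Take → 2
11:00 end Chamber Run-through → 1
12:30 end Soloist Take → 0
12:30 start Full Block → 1
12:30 start Soloist Overdub → 2
14:30 start Sectional Rehearsal → 3
15:30 end Sectional Rehearsal → 2
15:30 end Soloist Overdub → 1
17:00 end Full Block → 0
17:30 start Strings Soundcheck → 1
21:00 end Strings Soundcheck → 0
Peak is 3, at 14:30 (Full Block, Sectional Rehearsal, Soloist Overdub).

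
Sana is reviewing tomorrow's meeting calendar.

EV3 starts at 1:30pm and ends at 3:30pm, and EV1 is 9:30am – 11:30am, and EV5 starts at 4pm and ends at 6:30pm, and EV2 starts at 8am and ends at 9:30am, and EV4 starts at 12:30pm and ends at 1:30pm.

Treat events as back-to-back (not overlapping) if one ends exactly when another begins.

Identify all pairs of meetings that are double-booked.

Sorted by start: EV2, EV1, EV4, EV3, EV5.
EV1 starts exactly when EV2 ends (back-to-back, no overlap), so nothing later overlaps EV2 either.
EV4 starts after EV1 ends, so nothing later overlaps EV1 either.
EV3 starts exactly when EV4 ends (back-to-back, no overlap), so nothing later overlaps EV4 either.
EV5 starts after EV3 ends.

no overlapping pairs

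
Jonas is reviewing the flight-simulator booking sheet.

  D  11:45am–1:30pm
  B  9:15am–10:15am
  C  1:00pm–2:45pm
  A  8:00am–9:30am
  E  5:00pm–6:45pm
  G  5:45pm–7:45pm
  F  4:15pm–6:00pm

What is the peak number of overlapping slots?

Walk through starts and ends in time order (an end at T is processed before a start at T):
8:00am start A → 1
9:15am start B → 2
9:30am end A → 1
10:15am end B → 0
11:45am start D → 1
1:00pm start C → 2
1:30pm end D → 1
2:45pm end C → 0
4:15pm start F → 1
5:00pm start E → 2
5:45pm start G → 3
6:00pm end F → 2
6:45pm end E → 1
7:45pm end G → 0
Peak is 3, at 5:45pm (E, F, G).

3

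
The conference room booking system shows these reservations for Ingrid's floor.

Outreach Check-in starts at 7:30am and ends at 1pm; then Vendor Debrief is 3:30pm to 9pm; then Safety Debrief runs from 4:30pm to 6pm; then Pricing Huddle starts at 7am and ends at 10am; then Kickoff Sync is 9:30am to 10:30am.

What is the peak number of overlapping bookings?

3

Sort all start/end points and keep a running count:
7am start Pricing Huddle → 1
7:30am start Outreach Check-in → 2
9:30am start Kickoff Sync → 3
10am end Pricing Huddle → 2
10:30am end Kickoff Sync → 1
1pm end Outreach Check-in → 0
3:30pm start Vendor Debrief → 1
4:30pm start Safety Debrief → 2
6pm end Safety Debrief → 1
9pm end Vendor Debrief → 0
Peak is 3, at 9:30am (Kickoff Sync, Outreach Check-in, Pricing Huddle).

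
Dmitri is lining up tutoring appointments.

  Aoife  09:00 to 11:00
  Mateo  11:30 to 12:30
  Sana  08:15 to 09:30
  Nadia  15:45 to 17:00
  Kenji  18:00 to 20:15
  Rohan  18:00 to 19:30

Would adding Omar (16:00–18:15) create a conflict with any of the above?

Yes — it overlaps Kenji, Nadia, Rohan

Sana: ends 09:30 at or before Omar starts 16:00 → clear.
Aoife: ends 11:00 at or before Omar starts 16:00 → clear.
Mateo: ends 12:30 at or before Omar starts 16:00 → clear.
Nadia: starts 15:45 before Omar ends 18:15, and ends 17:00 after Omar starts 16:00 → overlap.
Kenji: starts 18:00 before Omar ends 18:15, and ends 20:15 after Omar starts 16:00 → overlap.
Rohan: starts 18:00 before Omar ends 18:15, and ends 19:30 after Omar starts 16:00 → overlap.
Omar overlaps Nadia, Kenji, Rohan.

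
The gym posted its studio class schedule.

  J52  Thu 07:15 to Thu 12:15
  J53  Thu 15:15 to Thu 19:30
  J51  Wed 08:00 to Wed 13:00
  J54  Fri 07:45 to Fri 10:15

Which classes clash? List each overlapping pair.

no conflicts

Sorted by start: J51, J52, J53, J54.
J52 starts after J51 ends, so J51 has no further overlaps.
J53 starts after J52 ends, so J52 has no further overlaps.
J54 starts after J53 ends.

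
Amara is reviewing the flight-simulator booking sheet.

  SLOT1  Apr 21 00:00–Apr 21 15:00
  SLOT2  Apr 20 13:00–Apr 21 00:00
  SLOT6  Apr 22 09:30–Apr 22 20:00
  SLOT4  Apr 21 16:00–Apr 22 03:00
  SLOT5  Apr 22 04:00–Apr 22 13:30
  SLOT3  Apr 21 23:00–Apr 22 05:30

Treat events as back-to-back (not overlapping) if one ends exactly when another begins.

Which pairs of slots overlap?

Sorted by start: SLOT2, SLOT1, SLOT4, SLOT3, SLOT5, SLOT6.
SLOT1 starts exactly when SLOT2 ends (back-to-back, no overlap) — done with SLOT2.
SLOT4 starts after SLOT1 ends — done with SLOT1.
SLOT3 starts before SLOT4 ends → SLOT4 and SLOT3 overlap.
SLOT5 starts after SLOT4 ends — done with SLOT4.
SLOT5 starts before SLOT3 ends → SLOT3 and SLOT5 overlap.
SLOT6 starts after SLOT3 ends.
SLOT6 starts before SLOT5 ends → SLOT5 and SLOT6 overlap.

SLOT3 & SLOT4, SLOT3 & SLOT5, SLOT5 & SLOT6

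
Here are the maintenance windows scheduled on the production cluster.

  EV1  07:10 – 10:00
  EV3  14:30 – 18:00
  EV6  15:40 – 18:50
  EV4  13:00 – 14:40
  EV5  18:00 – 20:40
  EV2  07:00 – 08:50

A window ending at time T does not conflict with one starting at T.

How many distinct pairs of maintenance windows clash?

4

Sorted by start: EV2, EV1, EV4, EV3, EV6, EV5.
EV1 starts before EV2 ends → EV2 and EV1 overlap.
EV4 starts after EV2 ends — done with EV2.
EV4 starts after EV1 ends — done with EV1.
EV3 starts before EV4 ends → EV4 and EV3 overlap.
EV6 starts after EV4 ends — done with EV4.
EV6 starts before EV3 ends → EV3 and EV6 overlap.
EV5 starts exactly when EV3 ends (back-to-back, no overlap).
EV5 starts before EV6 ends → EV6 and EV5 overlap.
Overlapping pairs: EV1 & EV2, EV3 & EV4, EV3 & EV6, EV5 & EV6 — 4 in total.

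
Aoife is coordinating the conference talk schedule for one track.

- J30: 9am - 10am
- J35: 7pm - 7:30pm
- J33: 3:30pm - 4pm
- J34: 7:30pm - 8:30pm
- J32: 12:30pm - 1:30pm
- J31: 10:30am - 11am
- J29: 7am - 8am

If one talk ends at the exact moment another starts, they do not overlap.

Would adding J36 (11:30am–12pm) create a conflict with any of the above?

J29: ends 8am at or before J36 starts 11:30am → clear.
J30: ends 10am at or before J36 starts 11:30am → clear.
J31: ends 11am at or before J36 starts 11:30am → clear.
J32: starts 12:30pm at or after J36 ends 12pm → clear.
J33: starts 3:30pm at or after J36 ends 12pm → clear.
J35: starts 7pm at or after J36 ends 12pm → clear.
J34: starts 7:30pm at or after J36 ends 12pm → clear.

No — it doesn't clash with anything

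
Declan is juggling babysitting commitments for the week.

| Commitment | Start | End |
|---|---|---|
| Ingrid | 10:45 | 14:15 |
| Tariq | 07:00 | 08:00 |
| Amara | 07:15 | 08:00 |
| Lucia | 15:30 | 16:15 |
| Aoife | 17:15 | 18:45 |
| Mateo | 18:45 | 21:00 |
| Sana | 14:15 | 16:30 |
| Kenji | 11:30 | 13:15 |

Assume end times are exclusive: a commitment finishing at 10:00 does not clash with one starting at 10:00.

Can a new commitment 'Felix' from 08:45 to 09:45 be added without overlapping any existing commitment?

Tariq: ends 08:00 at or before Felix starts 08:45 → clear.
Amara: ends 08:00 at or before Felix starts 08:45 → clear.
Ingrid: starts 10:45 at or after Felix ends 09:45 → clear.
Kenji: starts 11:30 at or after Felix ends 09:45 → clear.
Sana: starts 14:15 at or after Felix ends 09:45 → clear.
Lucia: starts 15:30 at or after Felix ends 09:45 → clear.
Aoife: starts 17:15 at or after Felix ends 09:45 → clear.
Mateo: starts 18:45 at or after Felix ends 09:45 → clear.

Yes — the slot is free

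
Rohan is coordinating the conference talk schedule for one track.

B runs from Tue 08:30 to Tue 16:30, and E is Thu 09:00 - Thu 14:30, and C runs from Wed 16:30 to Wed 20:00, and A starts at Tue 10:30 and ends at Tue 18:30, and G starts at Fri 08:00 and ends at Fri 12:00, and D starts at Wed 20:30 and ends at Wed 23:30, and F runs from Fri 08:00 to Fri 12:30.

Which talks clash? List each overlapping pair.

A & B, F & G

Sorted by start: B, A, C, D, E, F, G.
A starts before B ends → B and A overlap.
C starts after B ends, so nothing later overlaps B either.
C starts after A ends, so nothing later overlaps A either.
D starts after C ends, so nothing later overlaps C either.
E starts after D ends, so nothing later overlaps D either.
F starts after E ends, so nothing later overlaps E either.
G starts before F ends → F and G overlap.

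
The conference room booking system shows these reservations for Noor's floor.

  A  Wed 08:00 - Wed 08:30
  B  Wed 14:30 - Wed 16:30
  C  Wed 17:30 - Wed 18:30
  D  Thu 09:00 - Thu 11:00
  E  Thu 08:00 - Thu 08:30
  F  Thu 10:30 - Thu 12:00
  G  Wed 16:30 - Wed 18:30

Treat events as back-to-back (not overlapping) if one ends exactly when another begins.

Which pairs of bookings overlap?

C & G, D & F

Two intervals overlap when each starts before the other ends.
Sorted by start: A, B, G, C, E, D, F.
B starts after A ends, so nothing later overlaps A either.
G starts exactly when B ends (back-to-back, no overlap), so nothing later overlaps B either.
C starts before G ends → G and C overlap.
E starts after G ends, so nothing later overlaps G either.
E starts after C ends, so nothing later overlaps C either.
D starts after E ends, so nothing later overlaps E either.
F starts before D ends → D and F overlap.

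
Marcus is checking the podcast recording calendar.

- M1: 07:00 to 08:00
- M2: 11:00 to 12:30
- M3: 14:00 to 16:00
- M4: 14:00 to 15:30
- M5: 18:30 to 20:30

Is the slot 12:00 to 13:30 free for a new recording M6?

No — it overlaps M2

M1: ends 08:00 at or before M6 starts 12:00 → clear.
M2: starts 11:00 before M6 ends 13:30, and ends 12:30 after M6 starts 12:00 → overlap.
M3: starts 14:00 at or after M6 ends 13:30 → clear.
M4: starts 14:00 at or after M6 ends 13:30 → clear.
M5: starts 18:30 at or after M6 ends 13:30 → clear.
M6 overlaps M2.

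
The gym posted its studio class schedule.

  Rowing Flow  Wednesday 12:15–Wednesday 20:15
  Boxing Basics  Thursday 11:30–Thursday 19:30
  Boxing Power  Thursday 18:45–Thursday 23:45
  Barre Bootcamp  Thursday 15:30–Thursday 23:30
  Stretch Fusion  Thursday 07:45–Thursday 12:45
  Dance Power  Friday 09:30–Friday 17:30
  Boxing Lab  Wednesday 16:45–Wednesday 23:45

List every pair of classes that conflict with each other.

Sorted by start: Rowing Flow, Boxing Lab, Stretch Fusion, Boxing Basics, Barre Bootcamp, Boxing Power, Dance Power.
Boxing Lab starts before Rowing Flow ends → Rowing Flow and Boxing Lab overlap.
Stretch Fusion starts after Rowing Flow ends, so nothing later overlaps Rowing Flow either.
Stretch Fusion starts after Boxing Lab ends, so nothing later overlaps Boxing Lab either.
Boxing Basics starts before Stretch Fusion ends → Stretch Fusion and Boxing Basics overlap.
Barre Bootcamp starts after Stretch Fusion ends, so nothing later overlaps Stretch Fusion either.
Barre Bootcamp starts before Boxing Basics ends → Boxing Basics and Barre Bootcamp overlap.
Boxing Power starts before Boxing Basics ends → Boxing Basics and Boxing Power overlap.
Dance Power starts after Boxing Basics ends.
Boxing Power starts before Barre Bootcamp ends → Barre Bootcamp and Boxing Power overlap.
Dance Power starts after Barre Bootcamp ends.
Dance Power starts after Boxing Power ends.

Barre Bootcamp & Boxing Basics, Barre Bootcamp & Boxing Power, Boxing Basics & Boxing Power, Boxing Basics & Stretch Fusion, Boxing Lab & Rowing Flow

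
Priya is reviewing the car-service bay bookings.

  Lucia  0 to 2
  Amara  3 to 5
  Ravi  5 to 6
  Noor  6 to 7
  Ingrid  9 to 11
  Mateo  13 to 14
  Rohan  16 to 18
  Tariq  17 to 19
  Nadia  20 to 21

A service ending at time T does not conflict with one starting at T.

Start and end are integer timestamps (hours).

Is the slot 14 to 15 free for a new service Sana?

Yes — the slot is free

Lucia: ends 2 at or before Sana starts 14 → clear.
Amara: ends 5 at or before Sana starts 14 → clear.
Ravi: ends 6 at or before Sana starts 14 → clear.
Noor: ends 7 at or before Sana starts 14 → clear.
Ingrid: ends 11 at or before Sana starts 14 → clear.
Mateo: ends 14 at or before Sana starts 14 → clear.
Rohan: starts 16 at or after Sana ends 15 → clear.
Tariq: starts 17 at or after Sana ends 15 → clear.
Nadia: starts 20 at or after Sana ends 15 → clear.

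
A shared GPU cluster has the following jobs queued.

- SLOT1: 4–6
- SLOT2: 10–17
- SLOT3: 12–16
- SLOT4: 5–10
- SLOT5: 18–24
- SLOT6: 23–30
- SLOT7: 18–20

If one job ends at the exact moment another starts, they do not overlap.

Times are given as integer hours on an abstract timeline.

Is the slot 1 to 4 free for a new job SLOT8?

SLOT1: starts 4 at or after SLOT8 ends 4 → clear.
SLOT4: starts 5 at or after SLOT8 ends 4 → clear.
SLOT2: starts 10 at or after SLOT8 ends 4 → clear.
SLOT3: starts 12 at or after SLOT8 ends 4 → clear.
SLOT5: starts 18 at or after SLOT8 ends 4 → clear.
SLOT7: starts 18 at or after SLOT8 ends 4 → clear.
SLOT6: starts 23 at or after SLOT8 ends 4 → clear.

Yes — the slot is free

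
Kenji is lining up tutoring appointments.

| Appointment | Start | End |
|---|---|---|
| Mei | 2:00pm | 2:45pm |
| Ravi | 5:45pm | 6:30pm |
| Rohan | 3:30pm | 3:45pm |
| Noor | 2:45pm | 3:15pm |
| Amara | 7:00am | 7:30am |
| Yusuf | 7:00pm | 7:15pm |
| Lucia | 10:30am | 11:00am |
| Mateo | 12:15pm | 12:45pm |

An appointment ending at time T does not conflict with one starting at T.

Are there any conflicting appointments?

No

Sorted by start: Amara, Lucia, Mateo, Mei, Noor, Rohan, Ravi, Yusuf.
Lucia starts after Amara ends — done with Amara.
Mateo starts after Lucia ends — done with Lucia.
Mei starts after Mateo ends — done with Mateo.
Noor starts exactly when Mei ends (back-to-back, no overlap) — done with Mei.
Rohan starts after Noor ends — done with Noor.
Ravi starts after Rohan ends — done with Rohan.
Yusuf starts after Ravi ends.
Every pair is clear; the schedule has no overlaps.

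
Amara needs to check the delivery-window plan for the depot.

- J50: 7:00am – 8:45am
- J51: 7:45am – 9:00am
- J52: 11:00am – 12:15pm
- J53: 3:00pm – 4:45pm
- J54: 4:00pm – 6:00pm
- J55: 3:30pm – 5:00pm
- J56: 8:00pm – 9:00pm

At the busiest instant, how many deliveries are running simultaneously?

3

Sort all start/end points and keep a running count:
7:00am start J50 → 1
7:45am start J51 → 2
8:45am end J50 → 1
9:00am end J51 → 0
11:00am start J52 → 1
12:15pm end J52 → 0
3:00pm start J53 → 1
3:30pm start J55 → 2
4:00pm start J54 → 3
4:45pm end J53 → 2
5:00pm end J55 → 1
6:00pm end J54 → 0
8:00pm start J56 → 1
9:00pm end J56 → 0
Peak is 3, at 4:00pm (J53, J54, J55).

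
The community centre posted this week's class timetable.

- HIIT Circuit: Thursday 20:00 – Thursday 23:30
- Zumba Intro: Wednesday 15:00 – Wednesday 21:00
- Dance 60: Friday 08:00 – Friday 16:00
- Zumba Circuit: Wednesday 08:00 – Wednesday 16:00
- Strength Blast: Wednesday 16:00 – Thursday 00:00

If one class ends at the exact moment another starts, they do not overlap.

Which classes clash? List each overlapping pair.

Strength Blast & Zumba Intro, Zumba Circuit & Zumba Intro

Sorted by start: Zumba Circuit, Zumba Intro, Strength Blast, HIIT Circuit, Dance 60.
Zumba Intro starts before Zumba Circuit ends → Zumba Circuit and Zumba Intro overlap.
Strength Blast starts exactly when Zumba Circuit ends (back-to-back, no overlap), so nothing later overlaps Zumba Circuit either.
Strength Blast starts before Zumba Intro ends → Zumba Intro and Strength Blast overlap.
HIIT Circuit starts after Zumba Intro ends, so nothing later overlaps Zumba Intro either.
HIIT Circuit starts after Strength Blast ends, so nothing later overlaps Strength Blast either.
Dance 60 starts after HIIT Circuit ends.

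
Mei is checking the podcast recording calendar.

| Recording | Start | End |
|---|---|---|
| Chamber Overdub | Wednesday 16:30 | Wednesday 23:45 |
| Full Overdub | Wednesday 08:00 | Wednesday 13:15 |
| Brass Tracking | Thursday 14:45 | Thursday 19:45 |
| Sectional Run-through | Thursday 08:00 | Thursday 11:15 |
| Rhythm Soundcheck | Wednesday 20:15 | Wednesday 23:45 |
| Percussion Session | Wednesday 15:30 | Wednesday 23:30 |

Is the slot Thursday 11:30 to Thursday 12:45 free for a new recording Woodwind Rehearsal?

Yes — the slot is free

Full Overdub: ends Wednesday 13:15 at or before Woodwind Rehearsal starts Thursday 11:30 → clear.
Percussion Session: ends Wednesday 23:30 at or before Woodwind Rehearsal starts Thursday 11:30 → clear.
Chamber Overdub: ends Wednesday 23:45 at or before Woodwind Rehearsal starts Thursday 11:30 → clear.
Rhythm Soundcheck: ends Wednesday 23:45 at or before Woodwind Rehearsal starts Thursday 11:30 → clear.
Sectional Run-through: ends Thursday 11:15 at or before Woodwind Rehearsal starts Thursday 11:30 → clear.
Brass Tracking: starts Thursday 14:45 at or after Woodwind Rehearsal ends Thursday 12:45 → clear.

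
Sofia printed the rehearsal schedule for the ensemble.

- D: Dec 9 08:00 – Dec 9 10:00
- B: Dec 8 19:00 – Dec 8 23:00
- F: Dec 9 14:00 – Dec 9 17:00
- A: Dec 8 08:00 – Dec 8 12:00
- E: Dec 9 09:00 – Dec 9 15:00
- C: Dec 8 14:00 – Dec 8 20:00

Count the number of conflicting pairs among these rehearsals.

3

Check each pair: they overlap iff neither finishes before the other starts.
Sorted by start: A, C, B, D, E, F.
C starts after A ends — done with A.
B starts before C ends → C and B overlap.
D starts after C ends — done with C.
D starts after B ends — done with B.
E starts before D ends → D and E overlap.
F starts after D ends.
F starts before E ends → E and F overlap.
Overlapping pairs: B & C, D & E, E & F — 3 in total.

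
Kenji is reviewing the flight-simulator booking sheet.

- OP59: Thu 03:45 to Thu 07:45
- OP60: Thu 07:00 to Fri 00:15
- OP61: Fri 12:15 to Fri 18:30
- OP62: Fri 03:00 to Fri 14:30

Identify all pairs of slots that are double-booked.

OP59 & OP60, OP61 & OP62

Sorted by start: OP59, OP60, OP62, OP61.
OP60 starts before OP59 ends → OP59 and OP60 overlap.
OP62 starts after OP59 ends, so OP59 has no further overlaps.
OP62 starts after OP60 ends, so OP60 has no further overlaps.
OP61 starts before OP62 ends → OP62 and OP61 overlap.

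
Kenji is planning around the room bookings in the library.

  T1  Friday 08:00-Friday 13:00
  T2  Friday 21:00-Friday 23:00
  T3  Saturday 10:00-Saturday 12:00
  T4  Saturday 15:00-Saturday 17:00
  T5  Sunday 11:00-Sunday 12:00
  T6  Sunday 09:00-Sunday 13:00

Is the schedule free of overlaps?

Two intervals overlap when each starts before the other ends.
Sorted by start: T1, T2, T3, T4, T6, T5.
T2 starts after T1 ends — done with T1.
T3 starts after T2 ends — done with T2.
T4 starts after T3 ends — done with T3.
T6 starts after T4 ends — done with T4.
T5 starts before T6 ends → T6 and T5 overlap.
That's a conflict, so the schedule is not conflict-free.

No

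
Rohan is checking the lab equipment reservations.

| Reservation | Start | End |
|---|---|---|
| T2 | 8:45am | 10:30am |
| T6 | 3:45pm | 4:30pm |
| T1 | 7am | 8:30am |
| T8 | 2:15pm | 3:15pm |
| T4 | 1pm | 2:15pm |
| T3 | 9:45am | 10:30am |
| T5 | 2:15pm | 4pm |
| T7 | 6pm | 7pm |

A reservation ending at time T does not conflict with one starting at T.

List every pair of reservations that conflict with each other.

T2 & T3, T5 & T6, T5 & T8

Sorted by start: T1, T2, T3, T4, T5, T8, T6, T7.
T2 starts after T1 ends — done with T1.
T3 starts before T2 ends → T2 and T3 overlap.
T4 starts after T2 ends — done with T2.
T4 starts after T3 ends — done with T3.
T5 starts exactly when T4 ends (back-to-back, no overlap) — done with T4.
T8 starts before T5 ends → T5 and T8 overlap.
T6 starts before T5 ends → T5 and T6 overlap.
T7 starts after T5 ends.
T6 starts after T8 ends — done with T8.
T7 starts after T6 ends.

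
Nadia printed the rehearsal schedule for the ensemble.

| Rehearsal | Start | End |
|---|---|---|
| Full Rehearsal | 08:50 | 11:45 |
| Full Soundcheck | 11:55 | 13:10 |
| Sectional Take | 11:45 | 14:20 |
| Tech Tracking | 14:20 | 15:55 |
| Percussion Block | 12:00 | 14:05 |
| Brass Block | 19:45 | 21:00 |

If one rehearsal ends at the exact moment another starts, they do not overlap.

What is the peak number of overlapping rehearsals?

3

Sort all start/end points and keep a running count:
08:50 start Full Rehearsal → 1
11:45 end Full Rehearsal → 0
11:45 start Sectional Take → 1
11:55 start Full Soundcheck → 2
12:00 start Percussion Block → 3
13:10 end Full Soundcheck → 2
14:05 end Percussion Block → 1
14:20 end Sectional Take → 0
14:20 start Tech Tracking → 1
15:55 end Tech Tracking → 0
19:45 start Brass Block → 1
21:00 end Brass Block → 0
Peak is 3, at 12:00 (Full Soundcheck, Percussion Block, Sectional Take).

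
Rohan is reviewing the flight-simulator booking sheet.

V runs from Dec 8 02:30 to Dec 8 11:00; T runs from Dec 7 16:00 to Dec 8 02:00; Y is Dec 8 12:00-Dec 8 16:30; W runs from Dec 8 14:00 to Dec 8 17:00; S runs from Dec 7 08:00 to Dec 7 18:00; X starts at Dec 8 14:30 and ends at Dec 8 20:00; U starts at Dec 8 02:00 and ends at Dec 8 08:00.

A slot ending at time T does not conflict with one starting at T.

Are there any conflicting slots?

Two intervals overlap when each starts before the other ends.
Sorted by start: S, T, U, V, Y, W, X.
T starts before S ends → S and T overlap.
That's a conflict, so the schedule is not conflict-free.

Yes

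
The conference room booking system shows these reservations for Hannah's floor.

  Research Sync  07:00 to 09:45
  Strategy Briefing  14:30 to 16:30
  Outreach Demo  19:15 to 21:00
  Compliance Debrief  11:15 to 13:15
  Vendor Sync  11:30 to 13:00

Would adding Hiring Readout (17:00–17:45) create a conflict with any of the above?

No — it doesn't clash with anything

Research Sync: ends 09:45 at or before Hiring Readout starts 17:00 → clear.
Compliance Debrief: ends 13:15 at or before Hiring Readout starts 17:00 → clear.
Vendor Sync: ends 13:00 at or before Hiring Readout starts 17:00 → clear.
Strategy Briefing: ends 16:30 at or before Hiring Readout starts 17:00 → clear.
Outreach Demo: starts 19:15 at or after Hiring Readout ends 17:45 → clear.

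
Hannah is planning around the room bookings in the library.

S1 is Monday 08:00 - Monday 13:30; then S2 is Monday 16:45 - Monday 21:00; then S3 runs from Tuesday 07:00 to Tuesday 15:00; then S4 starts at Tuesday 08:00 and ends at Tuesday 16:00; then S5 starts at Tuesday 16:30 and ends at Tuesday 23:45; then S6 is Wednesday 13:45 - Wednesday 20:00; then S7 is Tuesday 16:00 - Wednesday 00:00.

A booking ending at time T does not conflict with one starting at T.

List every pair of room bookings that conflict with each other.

Sorted by start: S1, S2, S3, S4, S7, S5, S6.
S2 starts after S1 ends; S1 is clear from here.
S3 starts after S2 ends; S2 is clear from here.
S4 starts before S3 ends → S3 and S4 overlap.
S7 starts after S3 ends; S3 is clear from here.
S7 starts exactly when S4 ends (back-to-back, no overlap); S4 is clear from here.
S5 starts before S7 ends → S7 and S5 overlap.
S6 starts after S7 ends.
S6 starts after S5 ends.

S3 & S4, S5 & S7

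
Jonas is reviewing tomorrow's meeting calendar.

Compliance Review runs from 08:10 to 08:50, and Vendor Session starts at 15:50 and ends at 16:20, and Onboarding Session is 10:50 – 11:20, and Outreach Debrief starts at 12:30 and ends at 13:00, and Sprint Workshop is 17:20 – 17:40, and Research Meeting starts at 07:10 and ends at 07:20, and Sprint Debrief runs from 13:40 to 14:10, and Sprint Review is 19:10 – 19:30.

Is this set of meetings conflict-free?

Sorted by start: Research Meeting, Compliance Review, Onboarding Session, Outreach Debrief, Sprint Debrief, Vendor Session, Sprint Workshop, Sprint Review.
Compliance Review starts after Research Meeting ends, so nothing later overlaps Research Meeting either.
Onboarding Session starts after Compliance Review ends, so nothing later overlaps Compliance Review either.
Outreach Debrief starts after Onboarding Session ends, so nothing later overlaps Onboarding Session either.
Sprint Debrief starts after Outreach Debrief ends, so nothing later overlaps Outreach Debrief either.
Vendor Session starts after Sprint Debrief ends, so nothing later overlaps Sprint Debrief either.
Sprint Workshop starts after Vendor Session ends, so nothing later overlaps Vendor Session either.
Sprint Review starts after Sprint Workshop ends.
Every pair is clear; the schedule has no overlaps.

Yes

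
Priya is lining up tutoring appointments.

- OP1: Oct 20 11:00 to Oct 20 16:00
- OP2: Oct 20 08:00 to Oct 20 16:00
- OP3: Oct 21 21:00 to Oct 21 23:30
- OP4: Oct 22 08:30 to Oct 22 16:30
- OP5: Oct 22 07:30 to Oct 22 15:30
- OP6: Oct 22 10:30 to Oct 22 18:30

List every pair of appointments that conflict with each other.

Sorted by start: OP2, OP1, OP3, OP5, OP4, OP6.
OP1 starts before OP2 ends → OP2 and OP1 overlap.
OP3 starts after OP2 ends, so OP2 has no further overlaps.
OP3 starts after OP1 ends, so OP1 has no further overlaps.
OP5 starts after OP3 ends, so OP3 has no further overlaps.
OP4 starts before OP5 ends → OP5 and OP4 overlap.
OP6 starts before OP5 ends → OP5 and OP6 overlap.
OP6 starts before OP4 ends → OP4 and OP6 overlap.

OP1 & OP2, OP4 & OP5, OP4 & OP6, OP5 & OP6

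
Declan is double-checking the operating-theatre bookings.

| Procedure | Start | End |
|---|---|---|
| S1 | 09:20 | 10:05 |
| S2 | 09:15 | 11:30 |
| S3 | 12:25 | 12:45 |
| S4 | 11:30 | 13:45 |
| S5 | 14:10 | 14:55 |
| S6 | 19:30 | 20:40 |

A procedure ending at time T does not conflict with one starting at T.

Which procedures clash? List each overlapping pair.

S1 & S2, S3 & S4

Sorted by start: S2, S1, S4, S3, S5, S6.
S1 starts before S2 ends → S2 and S1 overlap.
S4 starts exactly when S2 ends (back-to-back, no overlap) — done with S2.
S4 starts after S1 ends — done with S1.
S3 starts before S4 ends → S4 and S3 overlap.
S5 starts after S4 ends — done with S4.
S5 starts after S3 ends — done with S3.
S6 starts after S5 ends.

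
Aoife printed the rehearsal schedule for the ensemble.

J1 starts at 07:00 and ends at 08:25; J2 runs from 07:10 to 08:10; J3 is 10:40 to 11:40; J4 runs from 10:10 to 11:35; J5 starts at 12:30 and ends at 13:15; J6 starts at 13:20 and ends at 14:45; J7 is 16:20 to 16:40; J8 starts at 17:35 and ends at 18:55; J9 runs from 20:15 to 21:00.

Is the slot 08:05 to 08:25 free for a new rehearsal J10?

No — it overlaps J1, J2

J1: starts 07:00 before J10 ends 08:25, and ends 08:25 after J10 starts 08:05 → overlap.
J2: starts 07:10 before J10 ends 08:25, and ends 08:10 after J10 starts 08:05 → overlap.
J4: starts 10:10 at or after J10 ends 08:25 → clear.
J3: starts 10:40 at or after J10 ends 08:25 → clear.
J5: starts 12:30 at or after J10 ends 08:25 → clear.
J6: starts 13:20 at or after J10 ends 08:25 → clear.
J7: starts 16:20 at or after J10 ends 08:25 → clear.
J8: starts 17:35 at or after J10 ends 08:25 → clear.
J9: starts 20:15 at or after J10 ends 08:25 → clear.
J10 overlaps J1, J2.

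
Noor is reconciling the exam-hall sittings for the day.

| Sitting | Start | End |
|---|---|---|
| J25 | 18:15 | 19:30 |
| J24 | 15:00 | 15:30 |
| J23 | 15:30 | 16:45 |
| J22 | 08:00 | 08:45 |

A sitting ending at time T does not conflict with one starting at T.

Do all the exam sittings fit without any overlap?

Sorted by start: J22, J24, J23, J25.
J24 starts after J22 ends; J22 is clear from here.
J23 starts exactly when J24 ends (back-to-back, no overlap); J24 is clear from here.
J25 starts after J23 ends.
Every pair is clear; the schedule has no overlaps.

Yes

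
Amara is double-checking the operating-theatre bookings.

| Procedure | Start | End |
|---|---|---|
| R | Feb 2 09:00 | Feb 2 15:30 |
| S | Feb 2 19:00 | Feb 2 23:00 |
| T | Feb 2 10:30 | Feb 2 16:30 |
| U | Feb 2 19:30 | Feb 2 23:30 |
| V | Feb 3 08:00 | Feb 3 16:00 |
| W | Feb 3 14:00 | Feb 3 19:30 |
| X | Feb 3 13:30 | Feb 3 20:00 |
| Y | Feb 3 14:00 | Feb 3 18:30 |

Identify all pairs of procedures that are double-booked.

Check each pair: they overlap iff neither finishes before the other starts.
Sorted by start: R, T, S, U, V, X, W, Y.
T starts before R ends → R and T overlap.
S starts after R ends, so R has no further overlaps.
S starts after T ends, so T has no further overlaps.
U starts before S ends → S and U overlap.
V starts after S ends, so S has no further overlaps.
V starts after U ends, so U has no further overlaps.
X starts before V ends → V and X overlap.
W starts before V ends → V and W overlap.
Y starts before V ends → V and Y overlap.
W starts before X ends → X and W overlap.
Y starts before X ends → X and Y overlap.
Y starts before W ends → W and Y overlap.

R & T, S & U, V & W, V & X, V & Y, W & X, W & Y, X & Y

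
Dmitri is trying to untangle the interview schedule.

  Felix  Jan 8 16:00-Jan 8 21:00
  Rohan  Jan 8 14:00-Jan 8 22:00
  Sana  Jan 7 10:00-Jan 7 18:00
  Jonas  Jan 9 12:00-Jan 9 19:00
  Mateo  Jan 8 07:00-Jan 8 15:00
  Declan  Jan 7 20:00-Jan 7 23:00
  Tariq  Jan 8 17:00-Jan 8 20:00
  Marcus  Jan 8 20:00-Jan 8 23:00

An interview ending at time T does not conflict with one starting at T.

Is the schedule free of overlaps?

No

Sorted by start: Sana, Declan, Mateo, Rohan, Felix, Tariq, Marcus, Jonas.
Declan starts after Sana ends — done with Sana.
Mateo starts after Declan ends — done with Declan.
Rohan starts before Mateo ends → Mateo and Rohan overlap.
That's a conflict, so the schedule is not conflict-free.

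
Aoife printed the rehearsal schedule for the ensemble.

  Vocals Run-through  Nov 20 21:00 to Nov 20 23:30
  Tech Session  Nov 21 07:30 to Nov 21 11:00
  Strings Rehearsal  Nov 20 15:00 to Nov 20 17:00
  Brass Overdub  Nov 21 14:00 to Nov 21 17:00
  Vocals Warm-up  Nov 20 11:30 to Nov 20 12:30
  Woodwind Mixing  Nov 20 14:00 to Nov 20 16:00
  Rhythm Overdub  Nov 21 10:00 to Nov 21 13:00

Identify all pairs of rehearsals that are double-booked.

Rhythm Overdub & Tech Session, Strings Rehearsal & Woodwind Mixing

Sorted by start: Vocals Warm-up, Woodwind Mixing, Strings Rehearsal, Vocals Run-through, Tech Session, Rhythm Overdub, Brass Overdub.
Woodwind Mixing starts after Vocals Warm-up ends; Vocals Warm-up is clear from here.
Strings Rehearsal starts before Woodwind Mixing ends → Woodwind Mixing and Strings Rehearsal overlap.
Vocals Run-through starts after Woodwind Mixing ends; Woodwind Mixing is clear from here.
Vocals Run-through starts after Strings Rehearsal ends; Strings Rehearsal is clear from here.
Tech Session starts after Vocals Run-through ends; Vocals Run-through is clear from here.
Rhythm Overdub starts before Tech Session ends → Tech Session and Rhythm Overdub overlap.
Brass Overdub starts after Tech Session ends.
Brass Overdub starts after Rhythm Overdub ends.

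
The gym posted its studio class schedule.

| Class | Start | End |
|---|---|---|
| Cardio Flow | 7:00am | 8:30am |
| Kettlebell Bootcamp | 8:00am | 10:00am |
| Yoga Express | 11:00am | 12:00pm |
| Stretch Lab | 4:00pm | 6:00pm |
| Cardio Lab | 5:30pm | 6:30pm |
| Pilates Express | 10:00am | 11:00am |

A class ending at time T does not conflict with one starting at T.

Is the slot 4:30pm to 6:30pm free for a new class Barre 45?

Cardio Flow: ends 8:30am at or before Barre 45 starts 4:30pm → clear.
Kettlebell Bootcamp: ends 10:00am at or before Barre 45 starts 4:30pm → clear.
Pilates Express: ends 11:00am at or before Barre 45 starts 4:30pm → clear.
Yoga Express: ends 12:00pm at or before Barre 45 starts 4:30pm → clear.
Stretch Lab: starts 4:00pm before Barre 45 ends 6:30pm, and ends 6:00pm after Barre 45 starts 4:30pm → overlap.
Cardio Lab: starts 5:30pm before Barre 45 ends 6:30pm, and ends 6:30pm after Barre 45 starts 4:30pm → overlap.
Barre 45 overlaps Stretch Lab, Cardio Lab.

No — it overlaps Cardio Lab, Stretch Lab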